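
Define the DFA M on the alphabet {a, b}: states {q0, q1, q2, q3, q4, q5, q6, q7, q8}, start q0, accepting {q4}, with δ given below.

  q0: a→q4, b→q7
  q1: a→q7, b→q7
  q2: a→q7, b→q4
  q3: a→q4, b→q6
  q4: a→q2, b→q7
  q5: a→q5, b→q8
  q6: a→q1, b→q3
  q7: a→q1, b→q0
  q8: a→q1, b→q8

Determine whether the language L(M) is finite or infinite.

infinite

State q4 is reachable from the start and can reach an accepting state, and it lies on the cycle q4 → q2 → q4.
Traversing that cycle any number of times yields accepted strings of unbounded length, so the language is infinite.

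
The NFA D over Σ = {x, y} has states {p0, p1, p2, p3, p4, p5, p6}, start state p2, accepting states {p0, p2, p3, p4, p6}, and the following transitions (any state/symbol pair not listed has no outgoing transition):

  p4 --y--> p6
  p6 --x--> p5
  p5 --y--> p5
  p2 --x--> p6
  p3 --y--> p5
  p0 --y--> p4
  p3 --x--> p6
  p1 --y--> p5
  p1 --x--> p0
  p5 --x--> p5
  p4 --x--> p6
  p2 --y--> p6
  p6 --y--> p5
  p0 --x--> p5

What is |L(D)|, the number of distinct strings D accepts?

The useful subgraph on states {p2, p6} is acyclic, so L(D) is finite; the longest accepting path visits 2 useful states, giving maximum string length 1.
Counting accepting paths from p2 by length: 1 of length 0, 2 of length 1. Total 3.

3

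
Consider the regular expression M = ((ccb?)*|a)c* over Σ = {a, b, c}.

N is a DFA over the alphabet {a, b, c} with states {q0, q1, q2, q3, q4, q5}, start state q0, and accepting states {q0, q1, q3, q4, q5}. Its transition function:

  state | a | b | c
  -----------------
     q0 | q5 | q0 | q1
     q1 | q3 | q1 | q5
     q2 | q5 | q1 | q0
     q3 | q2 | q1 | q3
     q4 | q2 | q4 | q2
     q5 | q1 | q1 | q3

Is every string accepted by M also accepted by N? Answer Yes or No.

Yes

Converting the expression M to a DFA (subset construction, then merging equivalent states) gives the minimal DFA with states {m0, m1, m2, m3, m4, m5}, start state m0, accepting states {m0, m1, m3, m4, m5} and transitions m0: a→m1, b→m2, c→m3; m1: a→m2, b→m2, c→m1; m2: a→m2, b→m2, c→m2; m3: a→m2, b→m2, c→m4; m4: a→m2, b→m5, c→m3; m5: a→m2, b→m2, c→m3.
Exploring the product automaton M × N from the start pair (m0, q0), following both machines on each input symbol, reaches 14 state pairs: (m0, q0), (m1, q5), (m2, q0), (m3, q1), (m2, q1), (m1, q3), (m2, q5), (m2, q3), (m4, q5), (m2, q2), (m5, q1), (m3, q3), (m3, q5), (m4, q3).
M accepts in {m0, m1, m3, m4, m5} and N accepts in {q0, q1, q3, q4, q5}. The reachable pairs whose M-component is accepting are (m0, q0), (m1, q5), (m3, q1), (m1, q3), (m4, q5), (m5, q1), (m3, q3), (m3, q5), (m4, q3); in each of them the N-component is accepting too, so the product for L(M) \ L(N) (M-component accepting, N-component rejecting) has no reachable accepting pair and the difference is empty.
Hence every string in L(M) is also in L(N).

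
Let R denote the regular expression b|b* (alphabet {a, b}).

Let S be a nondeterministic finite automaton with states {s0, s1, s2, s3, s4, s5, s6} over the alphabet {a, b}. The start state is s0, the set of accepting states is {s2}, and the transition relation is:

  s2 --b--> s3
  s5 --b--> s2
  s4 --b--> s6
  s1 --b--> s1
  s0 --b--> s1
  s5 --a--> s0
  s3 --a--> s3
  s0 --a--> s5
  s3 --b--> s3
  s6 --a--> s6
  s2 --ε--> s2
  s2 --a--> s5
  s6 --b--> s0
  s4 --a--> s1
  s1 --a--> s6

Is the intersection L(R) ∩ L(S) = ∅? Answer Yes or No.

Yes

Converting the expression R to a DFA (subset construction, then merging equivalent states) gives the minimal DFA with states {r0, r1}, start state r0, accepting states {r0} and transitions r0: a→r1, b→r0; r1: a→r1, b→r1.
Exploring the product automaton R × S from the start pair (r0, s0), following both machines on each input symbol, reaches 8 state pairs: (r0, s0), (r1, s5), (r0, s1), (r1, s0), (r1, s2), (r1, s6), (r1, s1), (r1, s3).
R accepts in {r0} and S accepts in {s2}; no reachable pair has both components accepting, so no string drives both machines to acceptance simultaneously and L(R) ∩ L(S) = ∅.
So no string is accepted by both, and the intersection is empty.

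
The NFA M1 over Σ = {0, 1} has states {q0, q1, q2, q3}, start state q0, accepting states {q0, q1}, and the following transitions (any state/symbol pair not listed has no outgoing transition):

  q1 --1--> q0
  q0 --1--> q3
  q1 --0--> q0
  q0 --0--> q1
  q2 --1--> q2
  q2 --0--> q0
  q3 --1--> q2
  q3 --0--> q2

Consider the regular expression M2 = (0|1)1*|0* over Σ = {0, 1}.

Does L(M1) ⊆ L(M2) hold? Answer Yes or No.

No

The string 010 is in L(M1) but not in L(M2).
So L(M1) ⊄ L(M2).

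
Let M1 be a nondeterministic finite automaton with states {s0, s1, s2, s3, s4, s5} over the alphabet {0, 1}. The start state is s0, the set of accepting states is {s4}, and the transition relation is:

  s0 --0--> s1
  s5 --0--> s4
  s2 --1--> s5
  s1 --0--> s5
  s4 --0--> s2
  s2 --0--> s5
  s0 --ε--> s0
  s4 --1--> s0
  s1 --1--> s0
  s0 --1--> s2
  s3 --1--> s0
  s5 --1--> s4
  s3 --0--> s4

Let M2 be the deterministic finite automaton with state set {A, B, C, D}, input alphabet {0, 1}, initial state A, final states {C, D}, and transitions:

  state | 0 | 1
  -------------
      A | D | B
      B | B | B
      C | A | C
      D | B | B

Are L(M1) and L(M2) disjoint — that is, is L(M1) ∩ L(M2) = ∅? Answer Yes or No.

Yes

Exploring the product automaton M1 × M2 from the start pair (s0, A), following both machines on each input symbol, reaches 7 state pairs: (s0, A), (s1, D), (s2, B), (s5, B), (s0, B), (s4, B), (s1, B).
M1 accepts in {s4} and M2 accepts in {C, D}; no reachable pair has both components accepting, so no string drives both machines to acceptance simultaneously and L(M1) ∩ L(M2) = ∅.
So no string is accepted by both, and the intersection is empty.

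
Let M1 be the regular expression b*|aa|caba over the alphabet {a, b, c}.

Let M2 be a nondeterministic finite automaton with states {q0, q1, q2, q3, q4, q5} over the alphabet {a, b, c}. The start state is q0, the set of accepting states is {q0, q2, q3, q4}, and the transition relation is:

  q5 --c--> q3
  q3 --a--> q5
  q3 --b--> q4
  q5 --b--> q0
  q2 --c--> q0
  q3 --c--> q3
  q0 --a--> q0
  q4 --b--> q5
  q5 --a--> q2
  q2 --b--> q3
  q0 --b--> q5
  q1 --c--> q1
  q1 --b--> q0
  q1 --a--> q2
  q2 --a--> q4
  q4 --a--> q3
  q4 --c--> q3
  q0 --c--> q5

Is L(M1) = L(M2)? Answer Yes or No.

The string b is accepted by M1 but rejected by M2.
So L(M1) ≠ L(M2).

No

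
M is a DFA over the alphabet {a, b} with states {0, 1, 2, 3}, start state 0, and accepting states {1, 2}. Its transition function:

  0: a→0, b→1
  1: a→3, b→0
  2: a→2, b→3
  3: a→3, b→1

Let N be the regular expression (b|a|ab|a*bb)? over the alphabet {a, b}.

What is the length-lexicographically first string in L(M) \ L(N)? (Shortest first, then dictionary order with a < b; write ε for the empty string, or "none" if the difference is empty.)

The string aab is accepted by M but not by N.
No shorter string lies in the difference, and aab is the lexicographically first length-3 string in L(M) \ L(N).

aab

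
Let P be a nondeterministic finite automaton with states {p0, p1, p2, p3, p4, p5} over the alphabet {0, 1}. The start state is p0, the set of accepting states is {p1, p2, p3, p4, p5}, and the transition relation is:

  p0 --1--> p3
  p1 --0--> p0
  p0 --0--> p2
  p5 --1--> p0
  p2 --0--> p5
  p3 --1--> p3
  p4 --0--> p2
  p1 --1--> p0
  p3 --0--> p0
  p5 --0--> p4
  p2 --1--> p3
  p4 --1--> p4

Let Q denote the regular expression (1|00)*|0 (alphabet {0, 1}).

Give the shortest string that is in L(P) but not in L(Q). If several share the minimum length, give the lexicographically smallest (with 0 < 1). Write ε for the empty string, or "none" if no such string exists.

The string 01 is accepted by P but not by Q.
No shorter string lies in the difference, and 01 is the lexicographically first length-2 string in L(P) \ L(Q).

01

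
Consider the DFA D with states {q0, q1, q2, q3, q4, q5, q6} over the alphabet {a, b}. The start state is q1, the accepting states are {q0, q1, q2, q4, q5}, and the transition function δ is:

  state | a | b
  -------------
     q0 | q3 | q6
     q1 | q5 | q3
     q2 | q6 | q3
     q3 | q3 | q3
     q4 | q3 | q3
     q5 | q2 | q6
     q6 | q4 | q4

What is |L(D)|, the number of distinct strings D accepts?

The useful subgraph on states {q1, q2, q4, q5, q6} is acyclic, so L(D) is finite; the longest accepting path visits 5 useful states, giving maximum string length 4.
Counting accepting paths from q1 by length: 1 of length 0, 1 of length 1, 1 of length 2, 2 of length 3, 2 of length 4. Total 7.

7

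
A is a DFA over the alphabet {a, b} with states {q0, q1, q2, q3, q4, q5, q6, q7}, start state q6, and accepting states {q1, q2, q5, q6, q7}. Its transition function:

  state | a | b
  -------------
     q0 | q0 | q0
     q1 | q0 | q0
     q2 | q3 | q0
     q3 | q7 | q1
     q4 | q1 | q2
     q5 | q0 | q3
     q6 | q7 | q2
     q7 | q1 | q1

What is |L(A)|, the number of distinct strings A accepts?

9

The useful subgraph on states {q1, q2, q3, q6, q7} is acyclic, so L(A) is finite; the longest accepting path visits 5 useful states, giving maximum string length 4.
Counting accepting paths from q6 by length: 1 of length 0, 2 of length 1, 2 of length 2, 2 of length 3, 2 of length 4. Total 9.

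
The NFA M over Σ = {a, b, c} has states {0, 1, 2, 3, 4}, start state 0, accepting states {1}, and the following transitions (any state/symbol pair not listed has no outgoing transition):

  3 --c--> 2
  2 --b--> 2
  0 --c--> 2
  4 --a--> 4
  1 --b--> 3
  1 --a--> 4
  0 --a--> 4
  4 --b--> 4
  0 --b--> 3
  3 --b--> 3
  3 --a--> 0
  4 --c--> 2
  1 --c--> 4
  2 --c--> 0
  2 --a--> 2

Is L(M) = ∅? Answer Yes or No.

Yes

The states reachable from the start state are {0, 2, 3, 4}.
None of the accepting states {1} is reachable, so no string is accepted and L(M) = ∅.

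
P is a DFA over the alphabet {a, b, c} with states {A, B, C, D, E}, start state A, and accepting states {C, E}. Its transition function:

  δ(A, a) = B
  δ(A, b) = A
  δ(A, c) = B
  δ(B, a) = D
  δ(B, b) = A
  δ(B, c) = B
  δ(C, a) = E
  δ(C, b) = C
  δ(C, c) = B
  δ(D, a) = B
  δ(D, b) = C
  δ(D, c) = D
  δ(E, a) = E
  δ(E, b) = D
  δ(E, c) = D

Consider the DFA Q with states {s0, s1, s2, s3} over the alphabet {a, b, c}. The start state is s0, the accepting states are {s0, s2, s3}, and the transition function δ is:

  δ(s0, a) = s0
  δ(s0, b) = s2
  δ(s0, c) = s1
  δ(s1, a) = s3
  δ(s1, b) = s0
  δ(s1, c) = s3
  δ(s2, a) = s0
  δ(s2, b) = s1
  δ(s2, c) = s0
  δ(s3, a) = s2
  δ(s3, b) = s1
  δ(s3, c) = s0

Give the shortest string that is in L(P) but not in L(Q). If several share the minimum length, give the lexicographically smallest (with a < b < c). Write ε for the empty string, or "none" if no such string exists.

The string cab is accepted by P but not by Q.
No shorter string lies in the difference, and cab is the lexicographically first length-3 string in L(P) \ L(Q).

cab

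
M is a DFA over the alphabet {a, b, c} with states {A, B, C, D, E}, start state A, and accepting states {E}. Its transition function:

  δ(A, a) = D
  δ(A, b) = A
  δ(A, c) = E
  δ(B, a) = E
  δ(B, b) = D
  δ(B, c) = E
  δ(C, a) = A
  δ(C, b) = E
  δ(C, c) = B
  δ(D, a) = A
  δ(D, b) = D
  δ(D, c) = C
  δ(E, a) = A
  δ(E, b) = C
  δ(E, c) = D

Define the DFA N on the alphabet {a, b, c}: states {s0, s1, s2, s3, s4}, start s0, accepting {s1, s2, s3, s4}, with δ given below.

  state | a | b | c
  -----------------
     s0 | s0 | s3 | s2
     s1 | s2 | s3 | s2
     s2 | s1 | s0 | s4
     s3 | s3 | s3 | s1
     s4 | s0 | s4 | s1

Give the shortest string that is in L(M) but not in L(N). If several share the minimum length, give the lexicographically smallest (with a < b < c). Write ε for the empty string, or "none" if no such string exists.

The string acb is accepted by M but not by N.
No shorter string lies in the difference, and acb is the lexicographically first length-3 string in L(M) \ L(N).

acb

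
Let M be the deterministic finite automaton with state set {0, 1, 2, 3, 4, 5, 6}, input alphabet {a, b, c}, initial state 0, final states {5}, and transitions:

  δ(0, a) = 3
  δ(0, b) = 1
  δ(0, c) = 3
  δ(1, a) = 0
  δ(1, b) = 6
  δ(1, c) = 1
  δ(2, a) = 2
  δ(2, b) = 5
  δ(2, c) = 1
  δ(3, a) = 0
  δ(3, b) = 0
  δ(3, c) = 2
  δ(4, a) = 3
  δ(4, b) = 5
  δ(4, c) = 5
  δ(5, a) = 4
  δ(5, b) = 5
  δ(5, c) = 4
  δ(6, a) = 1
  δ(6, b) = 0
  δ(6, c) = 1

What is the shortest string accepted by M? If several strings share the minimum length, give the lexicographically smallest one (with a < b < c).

A breadth-first search from 0 reaches an accepting state first via the path 0 → 3 → 2 → 5 on input acb.
No string of length < 3 is accepted (BFS exhausts all shorter strings without reaching an accepting state), and acb is the lexicographically least accepting string of length 3.

acb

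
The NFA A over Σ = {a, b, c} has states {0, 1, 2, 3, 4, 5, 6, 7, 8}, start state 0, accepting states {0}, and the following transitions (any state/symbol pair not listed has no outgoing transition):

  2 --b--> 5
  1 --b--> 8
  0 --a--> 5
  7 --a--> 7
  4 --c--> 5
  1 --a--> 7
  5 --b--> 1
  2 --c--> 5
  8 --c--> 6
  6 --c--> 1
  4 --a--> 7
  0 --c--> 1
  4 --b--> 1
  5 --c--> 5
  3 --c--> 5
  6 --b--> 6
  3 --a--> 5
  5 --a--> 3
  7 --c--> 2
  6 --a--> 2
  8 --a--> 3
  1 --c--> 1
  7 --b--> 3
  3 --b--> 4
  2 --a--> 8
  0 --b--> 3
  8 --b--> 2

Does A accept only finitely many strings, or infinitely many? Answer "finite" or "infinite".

The useful states (reachable from 0 and able to reach an accepting state) are {0}.
Restricted to these states the transition graph has no cycle, so every accepting path has bounded length and L is finite.

finite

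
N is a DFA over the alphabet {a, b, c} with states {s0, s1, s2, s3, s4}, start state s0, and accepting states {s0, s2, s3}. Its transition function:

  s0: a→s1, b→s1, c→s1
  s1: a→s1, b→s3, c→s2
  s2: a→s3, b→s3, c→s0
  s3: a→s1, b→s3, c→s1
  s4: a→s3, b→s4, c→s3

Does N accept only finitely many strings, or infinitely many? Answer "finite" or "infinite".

infinite

State s1 is reachable from the start and can reach an accepting state, and it lies on the cycle s1 → s1.
Traversing that cycle any number of times yields accepted strings of unbounded length, so the language is infinite.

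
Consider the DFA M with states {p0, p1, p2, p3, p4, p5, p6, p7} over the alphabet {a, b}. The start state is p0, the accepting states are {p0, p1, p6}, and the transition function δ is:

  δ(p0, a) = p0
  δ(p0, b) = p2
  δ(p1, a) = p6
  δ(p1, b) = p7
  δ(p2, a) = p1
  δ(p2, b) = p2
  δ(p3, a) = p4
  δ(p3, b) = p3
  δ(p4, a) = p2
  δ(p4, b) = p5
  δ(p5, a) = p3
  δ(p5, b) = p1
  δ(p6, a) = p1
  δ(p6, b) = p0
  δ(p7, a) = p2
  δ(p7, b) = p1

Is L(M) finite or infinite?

infinite

State p0 is reachable from the start and can reach an accepting state, and it lies on the cycle p0 → p0.
Traversing that cycle any number of times yields accepted strings of unbounded length, so the language is infinite.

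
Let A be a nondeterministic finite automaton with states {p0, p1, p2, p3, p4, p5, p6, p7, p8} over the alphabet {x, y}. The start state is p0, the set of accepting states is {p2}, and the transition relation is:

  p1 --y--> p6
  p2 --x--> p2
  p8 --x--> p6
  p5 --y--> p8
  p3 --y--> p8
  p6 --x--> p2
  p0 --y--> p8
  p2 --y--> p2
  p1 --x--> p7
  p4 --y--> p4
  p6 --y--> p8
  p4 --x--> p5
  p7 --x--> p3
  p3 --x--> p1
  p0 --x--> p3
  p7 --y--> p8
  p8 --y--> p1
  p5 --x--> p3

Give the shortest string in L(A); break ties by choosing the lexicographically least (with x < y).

yxx

A breadth-first search from p0 reaches an accepting state first via the path p0 → p8 → p6 → p2 on input yxx.
No string of length < 3 is accepted (BFS exhausts all shorter strings without reaching an accepting state), and yxx is the lexicographically least accepting string of length 3.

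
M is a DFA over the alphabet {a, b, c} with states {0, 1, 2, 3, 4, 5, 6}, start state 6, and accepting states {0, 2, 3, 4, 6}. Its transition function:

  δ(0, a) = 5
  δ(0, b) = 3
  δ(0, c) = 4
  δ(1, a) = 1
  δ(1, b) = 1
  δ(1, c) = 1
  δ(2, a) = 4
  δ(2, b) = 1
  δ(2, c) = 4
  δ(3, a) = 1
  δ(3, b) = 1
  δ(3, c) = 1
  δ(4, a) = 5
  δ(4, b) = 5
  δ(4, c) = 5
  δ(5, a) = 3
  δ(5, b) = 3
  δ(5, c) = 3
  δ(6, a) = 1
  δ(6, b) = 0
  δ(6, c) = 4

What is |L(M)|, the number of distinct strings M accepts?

26

The useful subgraph on states {0, 3, 4, 5, 6} is acyclic, so L(M) is finite; the longest accepting path visits 5 useful states, giving maximum string length 4.
Counting accepting paths from 6 by length: 1 of length 0, 2 of length 1, 2 of length 2, 12 of length 3, 9 of length 4. Total 26.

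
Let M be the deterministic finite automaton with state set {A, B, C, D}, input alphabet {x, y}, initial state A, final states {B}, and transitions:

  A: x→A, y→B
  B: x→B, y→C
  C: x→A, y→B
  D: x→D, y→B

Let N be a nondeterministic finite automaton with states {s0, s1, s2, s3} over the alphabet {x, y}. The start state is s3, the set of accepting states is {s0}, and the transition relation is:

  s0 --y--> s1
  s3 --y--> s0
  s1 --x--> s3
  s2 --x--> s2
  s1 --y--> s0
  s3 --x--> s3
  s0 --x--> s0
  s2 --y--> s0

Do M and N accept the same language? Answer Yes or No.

Yes

Exploring the product automaton M × N from the start pair (A, s3), following both machines on each input symbol, reaches 3 state pairs: (A, s3), (B, s0), (C, s1).
M accepts in {B} and N accepts in {s0}. In every reachable pair the two components are either both accepting — (B, s0) — or both non-accepting, so no string is accepted by exactly one of the machines: L(M) \ L(N) and L(N) \ L(M) are both empty.
Hence every string is accepted by M iff it is accepted by N, and the two languages coincide.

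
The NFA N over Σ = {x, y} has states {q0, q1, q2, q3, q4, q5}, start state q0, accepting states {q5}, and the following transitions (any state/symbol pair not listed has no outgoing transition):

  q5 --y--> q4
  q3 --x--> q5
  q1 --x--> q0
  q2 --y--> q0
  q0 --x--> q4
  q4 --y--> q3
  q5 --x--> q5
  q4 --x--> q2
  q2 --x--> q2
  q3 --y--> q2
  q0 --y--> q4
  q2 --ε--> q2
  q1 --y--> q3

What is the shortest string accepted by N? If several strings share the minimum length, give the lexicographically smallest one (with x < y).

A breadth-first search from q0 reaches an accepting state first via the path q0 → q4 → q3 → q5 on input xyx.
No string of length < 3 is accepted (BFS exhausts all shorter strings without reaching an accepting state), and xyx is the lexicographically least accepting string of length 3.

xyx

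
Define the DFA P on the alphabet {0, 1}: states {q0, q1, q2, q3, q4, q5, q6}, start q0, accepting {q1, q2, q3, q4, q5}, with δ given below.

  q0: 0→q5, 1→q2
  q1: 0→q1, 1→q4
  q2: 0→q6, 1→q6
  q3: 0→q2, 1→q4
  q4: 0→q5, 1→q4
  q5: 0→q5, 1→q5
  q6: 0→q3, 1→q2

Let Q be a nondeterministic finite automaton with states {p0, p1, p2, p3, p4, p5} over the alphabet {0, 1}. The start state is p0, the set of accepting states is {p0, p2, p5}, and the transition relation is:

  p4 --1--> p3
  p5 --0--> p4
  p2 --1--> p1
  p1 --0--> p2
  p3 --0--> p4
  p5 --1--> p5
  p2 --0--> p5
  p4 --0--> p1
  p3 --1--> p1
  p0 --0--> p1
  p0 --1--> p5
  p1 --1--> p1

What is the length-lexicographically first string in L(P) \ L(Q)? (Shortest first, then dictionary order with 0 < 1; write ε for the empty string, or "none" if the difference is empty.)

The string 0 is accepted by P but not by Q.
No shorter string lies in the difference, and 0 is the lexicographically first length-1 string in L(P) \ L(Q).

0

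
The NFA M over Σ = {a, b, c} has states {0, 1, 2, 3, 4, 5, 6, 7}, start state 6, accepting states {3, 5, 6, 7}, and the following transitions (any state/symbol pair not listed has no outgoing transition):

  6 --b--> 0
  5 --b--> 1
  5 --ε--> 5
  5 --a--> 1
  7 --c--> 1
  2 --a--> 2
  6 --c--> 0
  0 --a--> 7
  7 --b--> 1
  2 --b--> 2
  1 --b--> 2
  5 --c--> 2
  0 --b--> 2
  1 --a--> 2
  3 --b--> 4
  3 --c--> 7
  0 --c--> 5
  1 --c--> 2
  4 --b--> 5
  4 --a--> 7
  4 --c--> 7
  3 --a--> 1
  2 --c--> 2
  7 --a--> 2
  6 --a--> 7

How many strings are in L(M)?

6

The useful subgraph on states {0, 5, 6, 7} is acyclic, so L(M) is finite; the longest accepting path visits 3 useful states, giving maximum string length 2.
Counting accepting paths from 6 by length: 1 of length 0, 1 of length 1, 4 of length 2. Total 6.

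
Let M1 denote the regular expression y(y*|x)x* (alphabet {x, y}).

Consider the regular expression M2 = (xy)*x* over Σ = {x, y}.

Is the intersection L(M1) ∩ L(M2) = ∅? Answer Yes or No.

Converting the expression M1 to a DFA (subset construction, then merging equivalent states) gives the minimal DFA with states {r0, r1, r2, r3}, start state r0, accepting states {r2, r3} and transitions r0: x→r1, y→r2; r1: x→r1, y→r1; r2: x→r3, y→r2; r3: x→r3, y→r1.
Converting the expression M2 to a DFA (subset construction, then merging equivalent states) gives the minimal DFA with states {t0, t1, t2, t3}, start state t0, accepting states {t0, t1, t3} and transitions t0: x→t1, y→t2; t1: x→t3, y→t0; t2: x→t2, y→t2; t3: x→t3, y→t2.
Exploring the product automaton M1 × M2 from the start pair (r0, t0), following both machines on each input symbol, reaches 7 state pairs: (r0, t0), (r1, t1), (r2, t2), (r1, t3), (r1, t0), (r3, t2), (r1, t2).
M1 accepts in {r2, r3} and M2 accepts in {t0, t1, t3}; no reachable pair has both components accepting, so no string drives both machines to acceptance simultaneously and L(M1) ∩ L(M2) = ∅.
So no string is accepted by both, and the intersection is empty.

Yes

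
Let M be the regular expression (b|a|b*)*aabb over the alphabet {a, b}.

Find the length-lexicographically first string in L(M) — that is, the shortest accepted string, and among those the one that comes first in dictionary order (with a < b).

By inspection of the expression, no string of length less than 4 matches, and aabb is the lexicographically first match of length 4.

aabb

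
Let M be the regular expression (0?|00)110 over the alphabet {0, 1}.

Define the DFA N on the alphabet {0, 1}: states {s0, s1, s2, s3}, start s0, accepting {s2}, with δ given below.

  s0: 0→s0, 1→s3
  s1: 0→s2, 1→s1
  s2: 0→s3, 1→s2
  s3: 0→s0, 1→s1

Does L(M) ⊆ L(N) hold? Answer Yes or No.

Converting the expression M to a DFA (subset construction, then merging equivalent states) gives the minimal DFA with states {m0, m1, m2, m3, m4, m5, m6}, start state m0, accepting states {m6} and transitions m0: 0→m1, 1→m2; m1: 0→m3, 1→m2; m2: 0→m4, 1→m5; m3: 0→m4, 1→m2; m4: 0→m4, 1→m4; m5: 0→m6, 1→m4; m6: 0→m4, 1→m4.
Exploring the product automaton M × N from the start pair (m0, s0), following both machines on each input symbol, reaches 10 state pairs: (m0, s0), (m1, s0), (m2, s3), (m3, s0), (m4, s0), (m5, s1), (m4, s3), (m6, s2), (m4, s1), (m4, s2).
M accepts in {m6} and N accepts in {s2}. The reachable pairs whose M-component is accepting are (m6, s2); in each of them the N-component is accepting too, so the product for L(M) \ L(N) (M-component accepting, N-component rejecting) has no reachable accepting pair and the difference is empty.
Hence every string in L(M) is also in L(N).

Yes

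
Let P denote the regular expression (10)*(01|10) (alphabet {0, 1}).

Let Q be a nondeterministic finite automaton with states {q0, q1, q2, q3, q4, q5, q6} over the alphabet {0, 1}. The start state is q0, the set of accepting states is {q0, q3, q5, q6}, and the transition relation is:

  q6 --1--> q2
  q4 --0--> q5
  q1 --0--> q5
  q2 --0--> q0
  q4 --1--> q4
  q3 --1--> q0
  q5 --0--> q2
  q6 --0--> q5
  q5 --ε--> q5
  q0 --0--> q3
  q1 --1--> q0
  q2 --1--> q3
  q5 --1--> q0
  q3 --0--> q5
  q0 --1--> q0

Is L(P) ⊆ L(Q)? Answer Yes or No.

Yes

Converting the expression P to a DFA (subset construction, then merging equivalent states) gives the minimal DFA with states {p0, p1, p2, p3, p4, p5}, start state p0, accepting states {p4, p5} and transitions p0: 0→p1, 1→p2; p1: 0→p3, 1→p4; p2: 0→p5, 1→p3; p3: 0→p3, 1→p3; p4: 0→p3, 1→p3; p5: 0→p1, 1→p2.
Exploring the product automaton P × Q from the start pair (p0, q0), following both machines on each input symbol, reaches 10 state pairs: (p0, q0), (p1, q3), (p2, q0), (p3, q5), (p4, q0), (p5, q3), (p3, q0), (p3, q2), (p3, q3), (p1, q5).
P accepts in {p4, p5} and Q accepts in {q0, q3, q5, q6}. The reachable pairs whose P-component is accepting are (p4, q0), (p5, q3); in each of them the Q-component is accepting too, so the product for L(P) \ L(Q) (P-component accepting, Q-component rejecting) has no reachable accepting pair and the difference is empty.
Hence every string in L(P) is also in L(Q).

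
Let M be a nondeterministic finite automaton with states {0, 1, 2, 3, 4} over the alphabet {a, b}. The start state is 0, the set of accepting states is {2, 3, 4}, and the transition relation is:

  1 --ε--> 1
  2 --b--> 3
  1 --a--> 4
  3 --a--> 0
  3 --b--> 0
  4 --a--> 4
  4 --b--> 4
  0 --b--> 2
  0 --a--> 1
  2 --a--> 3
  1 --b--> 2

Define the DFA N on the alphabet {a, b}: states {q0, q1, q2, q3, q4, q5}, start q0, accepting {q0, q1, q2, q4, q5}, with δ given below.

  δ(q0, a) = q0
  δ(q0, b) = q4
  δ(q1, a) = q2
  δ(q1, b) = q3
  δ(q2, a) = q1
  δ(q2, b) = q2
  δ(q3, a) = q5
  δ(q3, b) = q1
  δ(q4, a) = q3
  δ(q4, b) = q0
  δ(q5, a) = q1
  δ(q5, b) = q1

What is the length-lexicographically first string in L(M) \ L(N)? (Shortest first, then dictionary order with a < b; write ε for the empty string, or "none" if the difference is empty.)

The string ba is accepted by M but not by N.
No shorter string lies in the difference, and ba is the lexicographically first length-2 string in L(M) \ L(N).

ba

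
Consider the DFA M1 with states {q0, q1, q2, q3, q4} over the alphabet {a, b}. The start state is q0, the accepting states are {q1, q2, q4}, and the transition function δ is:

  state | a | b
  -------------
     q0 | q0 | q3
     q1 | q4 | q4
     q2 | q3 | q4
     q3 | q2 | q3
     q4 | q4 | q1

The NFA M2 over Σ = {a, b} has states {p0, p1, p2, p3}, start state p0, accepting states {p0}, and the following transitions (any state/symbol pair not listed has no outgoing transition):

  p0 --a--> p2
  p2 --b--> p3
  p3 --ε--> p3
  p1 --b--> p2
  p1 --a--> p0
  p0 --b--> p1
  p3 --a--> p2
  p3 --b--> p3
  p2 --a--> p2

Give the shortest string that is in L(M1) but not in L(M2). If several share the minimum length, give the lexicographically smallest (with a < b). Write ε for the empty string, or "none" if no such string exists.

aba

The string aba is accepted by M1 but not by M2.
No shorter string lies in the difference, and aba is the lexicographically first length-3 string in L(M1) \ L(M2).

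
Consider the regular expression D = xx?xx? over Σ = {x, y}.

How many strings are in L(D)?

The expression has no Kleene star, so L(D) is finite. Expanding the alternatives gives {xx, xxx, xxxx}.
That is 1 of length 2, 1 of length 3, 1 of length 4: 3 strings in all.

3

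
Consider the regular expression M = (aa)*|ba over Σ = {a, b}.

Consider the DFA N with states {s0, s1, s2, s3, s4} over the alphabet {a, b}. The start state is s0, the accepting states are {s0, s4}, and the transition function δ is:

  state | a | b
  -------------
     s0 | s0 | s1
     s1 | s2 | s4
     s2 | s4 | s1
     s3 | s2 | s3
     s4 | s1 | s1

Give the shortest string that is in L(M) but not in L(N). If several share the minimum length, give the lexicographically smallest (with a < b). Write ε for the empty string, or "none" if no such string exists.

ba

The string ba is accepted by M but not by N.
No shorter string lies in the difference, and ba is the lexicographically first length-2 string in L(M) \ L(N).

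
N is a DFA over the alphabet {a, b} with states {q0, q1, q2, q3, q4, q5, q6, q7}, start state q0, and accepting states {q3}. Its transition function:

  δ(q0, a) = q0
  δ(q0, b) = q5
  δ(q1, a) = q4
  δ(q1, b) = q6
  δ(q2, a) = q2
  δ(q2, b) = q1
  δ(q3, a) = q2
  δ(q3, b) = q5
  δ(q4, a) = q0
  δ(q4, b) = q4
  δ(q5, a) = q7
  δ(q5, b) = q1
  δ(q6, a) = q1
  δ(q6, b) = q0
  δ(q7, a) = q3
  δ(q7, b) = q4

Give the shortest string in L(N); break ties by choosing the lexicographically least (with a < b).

A breadth-first search from q0 reaches an accepting state first via the path q0 → q5 → q7 → q3 on input baa.
No string of length < 3 is accepted (BFS exhausts all shorter strings without reaching an accepting state), and baa is the lexicographically least accepting string of length 3.

baa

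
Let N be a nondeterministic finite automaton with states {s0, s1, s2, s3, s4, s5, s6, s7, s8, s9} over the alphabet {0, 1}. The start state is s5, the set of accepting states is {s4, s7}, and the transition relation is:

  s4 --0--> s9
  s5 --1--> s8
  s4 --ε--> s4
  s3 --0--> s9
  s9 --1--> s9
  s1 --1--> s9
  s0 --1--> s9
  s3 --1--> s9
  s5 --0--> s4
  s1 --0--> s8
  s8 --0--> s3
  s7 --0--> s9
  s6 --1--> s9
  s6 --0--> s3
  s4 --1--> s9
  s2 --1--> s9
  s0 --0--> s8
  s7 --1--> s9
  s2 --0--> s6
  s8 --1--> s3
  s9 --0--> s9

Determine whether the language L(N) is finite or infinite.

finite

The useful states (reachable from s5 and able to reach an accepting state) are {s4, s5}.
Restricted to these states the transition graph has no cycle, so every accepting path has bounded length and L is finite.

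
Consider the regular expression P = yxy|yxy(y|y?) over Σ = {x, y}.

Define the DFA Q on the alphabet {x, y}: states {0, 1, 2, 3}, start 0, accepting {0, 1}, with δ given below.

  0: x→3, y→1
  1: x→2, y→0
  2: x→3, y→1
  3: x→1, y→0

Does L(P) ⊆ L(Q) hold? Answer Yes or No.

Yes

Converting the expression P to a DFA (subset construction, then merging equivalent states) gives the minimal DFA with states {p0, p1, p2, p3, p4, p5}, start state p0, accepting states {p4, p5} and transitions p0: x→p1, y→p2; p1: x→p1, y→p1; p2: x→p3, y→p1; p3: x→p1, y→p4; p4: x→p1, y→p5; p5: x→p1, y→p1.
Exploring the product automaton P × Q from the start pair (p0, 0), following both machines on each input symbol, reaches 9 state pairs: (p0, 0), (p1, 3), (p2, 1), (p1, 1), (p1, 0), (p3, 2), (p1, 2), (p4, 1), (p5, 0).
P accepts in {p4, p5} and Q accepts in {0, 1}. The reachable pairs whose P-component is accepting are (p4, 1), (p5, 0); in each of them the Q-component is accepting too, so the product for L(P) \ L(Q) (P-component accepting, Q-component rejecting) has no reachable accepting pair and the difference is empty.
Hence every string in L(P) is also in L(Q).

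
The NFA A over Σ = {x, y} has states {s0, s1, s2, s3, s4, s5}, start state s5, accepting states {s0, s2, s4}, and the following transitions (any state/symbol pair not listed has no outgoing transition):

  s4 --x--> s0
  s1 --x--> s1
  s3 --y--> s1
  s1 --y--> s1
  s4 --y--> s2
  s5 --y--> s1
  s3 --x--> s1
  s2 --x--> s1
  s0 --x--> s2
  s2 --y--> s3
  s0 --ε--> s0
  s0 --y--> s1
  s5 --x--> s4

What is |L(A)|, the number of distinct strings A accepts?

The useful subgraph on states {s0, s2, s4, s5} is acyclic, so L(A) is finite; the longest accepting path visits 4 useful states, giving maximum string length 3.
Counting accepting paths from s5 by length: 1 of length 1, 2 of length 2, 1 of length 3. Total 4.

4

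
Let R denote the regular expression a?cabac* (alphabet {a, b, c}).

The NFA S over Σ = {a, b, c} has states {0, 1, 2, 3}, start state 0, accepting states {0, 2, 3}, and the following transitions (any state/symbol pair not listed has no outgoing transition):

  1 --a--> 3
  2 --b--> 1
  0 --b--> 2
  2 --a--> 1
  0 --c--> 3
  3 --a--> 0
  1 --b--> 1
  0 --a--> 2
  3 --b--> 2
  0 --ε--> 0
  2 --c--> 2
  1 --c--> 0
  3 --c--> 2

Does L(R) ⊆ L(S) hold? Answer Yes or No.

No

The string caba is in L(R) but not in L(S).
So L(R) ⊄ L(S).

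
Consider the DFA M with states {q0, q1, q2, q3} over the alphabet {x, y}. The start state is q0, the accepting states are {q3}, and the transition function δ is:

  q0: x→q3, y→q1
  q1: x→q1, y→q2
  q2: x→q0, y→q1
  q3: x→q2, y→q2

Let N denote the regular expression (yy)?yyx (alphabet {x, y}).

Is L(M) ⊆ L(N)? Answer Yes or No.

The string x is in L(M) but not in L(N).
So L(M) ⊄ L(N).

No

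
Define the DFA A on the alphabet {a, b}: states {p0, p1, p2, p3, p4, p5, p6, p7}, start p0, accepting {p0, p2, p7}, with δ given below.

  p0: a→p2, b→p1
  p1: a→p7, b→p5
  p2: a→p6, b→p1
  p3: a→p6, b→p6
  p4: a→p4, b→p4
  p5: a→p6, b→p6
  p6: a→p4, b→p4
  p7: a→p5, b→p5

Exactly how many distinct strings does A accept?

The useful subgraph on states {p0, p1, p2, p7} is acyclic, so L(A) is finite; the longest accepting path visits 4 useful states, giving maximum string length 3.
Counting accepting paths from p0 by length: 1 of length 0, 1 of length 1, 1 of length 2, 1 of length 3. Total 4.

4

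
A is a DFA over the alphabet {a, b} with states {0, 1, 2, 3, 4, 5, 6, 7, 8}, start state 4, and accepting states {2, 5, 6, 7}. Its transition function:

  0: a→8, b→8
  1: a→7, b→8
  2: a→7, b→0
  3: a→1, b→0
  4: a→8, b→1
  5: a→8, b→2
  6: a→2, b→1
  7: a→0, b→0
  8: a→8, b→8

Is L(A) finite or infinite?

The useful states (reachable from 4 and able to reach an accepting state) are {1, 4, 7}.
Restricted to these states the transition graph has no cycle, so every accepting path has bounded length and L is finite.

finite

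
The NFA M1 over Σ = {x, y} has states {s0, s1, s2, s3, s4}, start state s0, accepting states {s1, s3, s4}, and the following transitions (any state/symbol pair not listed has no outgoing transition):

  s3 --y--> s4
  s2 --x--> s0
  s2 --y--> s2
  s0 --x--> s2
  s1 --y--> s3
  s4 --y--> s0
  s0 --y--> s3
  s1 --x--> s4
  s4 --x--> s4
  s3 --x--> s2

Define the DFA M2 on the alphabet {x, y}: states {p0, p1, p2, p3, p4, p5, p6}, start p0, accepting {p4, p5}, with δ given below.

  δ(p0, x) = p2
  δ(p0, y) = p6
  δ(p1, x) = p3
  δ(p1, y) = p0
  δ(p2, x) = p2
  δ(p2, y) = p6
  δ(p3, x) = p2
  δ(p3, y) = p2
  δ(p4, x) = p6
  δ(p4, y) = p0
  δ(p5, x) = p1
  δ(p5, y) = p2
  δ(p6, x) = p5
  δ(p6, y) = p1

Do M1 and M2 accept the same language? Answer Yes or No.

No

The string y is accepted by M1 but rejected by M2.
So L(M1) ≠ L(M2).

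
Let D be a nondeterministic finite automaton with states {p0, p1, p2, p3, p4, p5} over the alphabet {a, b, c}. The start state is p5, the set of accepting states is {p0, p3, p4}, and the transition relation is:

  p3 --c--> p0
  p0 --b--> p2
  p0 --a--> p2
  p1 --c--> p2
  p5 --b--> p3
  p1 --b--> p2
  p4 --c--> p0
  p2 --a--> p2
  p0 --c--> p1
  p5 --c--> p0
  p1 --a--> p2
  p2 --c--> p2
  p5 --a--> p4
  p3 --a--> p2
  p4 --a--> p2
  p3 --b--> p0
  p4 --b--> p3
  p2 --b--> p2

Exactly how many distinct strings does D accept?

The useful subgraph on states {p0, p3, p4, p5} is acyclic, so L(D) is finite; the longest accepting path visits 4 useful states, giving maximum string length 3.
Counting accepting paths from p5 by length: 3 of length 1, 4 of length 2, 2 of length 3. Total 9.

9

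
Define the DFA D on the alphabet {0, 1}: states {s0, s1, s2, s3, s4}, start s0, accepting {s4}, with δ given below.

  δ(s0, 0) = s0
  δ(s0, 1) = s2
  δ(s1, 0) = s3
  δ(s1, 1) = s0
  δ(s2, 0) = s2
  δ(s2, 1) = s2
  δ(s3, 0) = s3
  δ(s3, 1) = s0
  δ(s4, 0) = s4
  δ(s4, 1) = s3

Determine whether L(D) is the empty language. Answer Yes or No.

The states reachable from the start state are {s0, s2}.
None of the accepting states {s4} is reachable, so no string is accepted and L(D) = ∅.

Yes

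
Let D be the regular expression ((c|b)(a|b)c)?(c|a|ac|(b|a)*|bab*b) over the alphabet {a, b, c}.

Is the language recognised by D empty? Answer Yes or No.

The empty string ε matches the expression, so it belongs to L(D).
Since L(D) contains at least one string, it is not empty.

No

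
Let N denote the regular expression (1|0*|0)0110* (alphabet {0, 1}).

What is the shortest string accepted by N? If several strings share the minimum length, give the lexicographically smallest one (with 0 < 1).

By inspection of the expression, no string of length less than 3 matches, and 011 is the lexicographically first match of length 3.

011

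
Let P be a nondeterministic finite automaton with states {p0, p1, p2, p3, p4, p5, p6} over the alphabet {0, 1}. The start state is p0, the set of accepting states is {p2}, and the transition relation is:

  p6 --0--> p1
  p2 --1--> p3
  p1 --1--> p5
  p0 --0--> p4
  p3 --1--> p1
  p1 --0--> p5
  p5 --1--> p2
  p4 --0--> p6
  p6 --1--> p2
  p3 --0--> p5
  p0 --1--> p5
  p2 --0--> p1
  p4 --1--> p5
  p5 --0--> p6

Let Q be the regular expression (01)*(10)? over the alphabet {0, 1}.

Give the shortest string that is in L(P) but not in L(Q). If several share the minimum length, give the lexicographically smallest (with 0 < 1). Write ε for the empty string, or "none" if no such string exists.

The string 11 is accepted by P but not by Q.
No shorter string lies in the difference, and 11 is the lexicographically first length-2 string in L(P) \ L(Q).

11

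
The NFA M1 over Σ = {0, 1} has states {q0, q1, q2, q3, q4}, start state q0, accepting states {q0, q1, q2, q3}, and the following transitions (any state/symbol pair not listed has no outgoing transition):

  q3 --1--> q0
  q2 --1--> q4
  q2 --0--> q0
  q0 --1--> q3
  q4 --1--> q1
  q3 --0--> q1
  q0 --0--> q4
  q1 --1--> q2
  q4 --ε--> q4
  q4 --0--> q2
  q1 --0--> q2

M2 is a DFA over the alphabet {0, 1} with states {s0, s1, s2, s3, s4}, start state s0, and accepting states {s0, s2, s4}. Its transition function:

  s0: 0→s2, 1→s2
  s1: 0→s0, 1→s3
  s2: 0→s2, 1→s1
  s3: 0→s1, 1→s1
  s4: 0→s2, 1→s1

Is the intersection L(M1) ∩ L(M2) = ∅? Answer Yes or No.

The empty string ε is accepted by both M1 and M2.
Hence L(M1) ∩ L(M2) ≠ ∅.

No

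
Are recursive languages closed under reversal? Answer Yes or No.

Yes

Reverse the input on the tape and then run the decider for L; this halts and accepts exactly Lᴿ.
So the recursive languages are closed under reversal.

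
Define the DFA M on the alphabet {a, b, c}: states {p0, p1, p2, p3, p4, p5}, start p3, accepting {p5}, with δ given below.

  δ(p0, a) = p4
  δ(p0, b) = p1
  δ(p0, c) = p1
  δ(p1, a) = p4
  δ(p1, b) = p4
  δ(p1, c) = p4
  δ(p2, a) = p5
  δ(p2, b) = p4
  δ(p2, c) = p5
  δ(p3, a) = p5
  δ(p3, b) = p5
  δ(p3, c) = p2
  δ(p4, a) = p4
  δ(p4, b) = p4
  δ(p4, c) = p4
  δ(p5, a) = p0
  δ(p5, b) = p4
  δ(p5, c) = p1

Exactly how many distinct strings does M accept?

The useful subgraph on states {p2, p3, p5} is acyclic, so L(M) is finite; the longest accepting path visits 3 useful states, giving maximum string length 2.
Counting accepting paths from p3 by length: 2 of length 1, 2 of length 2. Total 4.

4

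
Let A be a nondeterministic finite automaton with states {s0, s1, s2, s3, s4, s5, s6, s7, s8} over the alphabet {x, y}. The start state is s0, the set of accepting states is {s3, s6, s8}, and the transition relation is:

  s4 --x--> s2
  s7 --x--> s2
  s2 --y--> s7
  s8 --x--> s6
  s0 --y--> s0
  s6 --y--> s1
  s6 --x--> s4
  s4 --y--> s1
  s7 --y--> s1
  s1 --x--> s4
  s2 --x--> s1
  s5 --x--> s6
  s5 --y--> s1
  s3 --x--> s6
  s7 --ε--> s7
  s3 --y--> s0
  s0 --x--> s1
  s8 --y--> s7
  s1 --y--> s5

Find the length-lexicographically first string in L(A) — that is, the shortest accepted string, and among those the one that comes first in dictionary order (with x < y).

A breadth-first search from s0 reaches an accepting state first via the path s0 → s1 → s5 → s6 on input xyx.
No string of length < 3 is accepted (BFS exhausts all shorter strings without reaching an accepting state), and xyx is the lexicographically least accepting string of length 3.

xyx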